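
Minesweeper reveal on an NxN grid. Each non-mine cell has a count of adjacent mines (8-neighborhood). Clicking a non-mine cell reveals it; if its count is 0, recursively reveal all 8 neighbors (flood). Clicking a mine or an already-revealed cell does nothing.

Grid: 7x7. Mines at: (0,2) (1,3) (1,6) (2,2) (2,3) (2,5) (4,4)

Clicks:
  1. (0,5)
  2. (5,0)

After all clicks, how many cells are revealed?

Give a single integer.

Click 1 (0,5) count=1: revealed 1 new [(0,5)] -> total=1
Click 2 (5,0) count=0: revealed 32 new [(0,0) (0,1) (1,0) (1,1) (2,0) (2,1) (3,0) (3,1) (3,2) (3,3) (3,5) (3,6) (4,0) (4,1) (4,2) (4,3) (4,5) (4,6) (5,0) (5,1) (5,2) (5,3) (5,4) (5,5) (5,6) (6,0) (6,1) (6,2) (6,3) (6,4) (6,5) (6,6)] -> total=33

Answer: 33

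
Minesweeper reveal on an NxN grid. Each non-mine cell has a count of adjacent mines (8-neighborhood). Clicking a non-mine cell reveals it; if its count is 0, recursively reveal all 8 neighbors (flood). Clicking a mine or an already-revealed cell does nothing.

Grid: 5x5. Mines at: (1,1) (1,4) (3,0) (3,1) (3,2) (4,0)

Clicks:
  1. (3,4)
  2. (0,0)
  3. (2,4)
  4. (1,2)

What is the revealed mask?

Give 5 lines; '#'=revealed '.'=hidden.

Click 1 (3,4) count=0: revealed 6 new [(2,3) (2,4) (3,3) (3,4) (4,3) (4,4)] -> total=6
Click 2 (0,0) count=1: revealed 1 new [(0,0)] -> total=7
Click 3 (2,4) count=1: revealed 0 new [(none)] -> total=7
Click 4 (1,2) count=1: revealed 1 new [(1,2)] -> total=8

Answer: #....
..#..
...##
...##
...##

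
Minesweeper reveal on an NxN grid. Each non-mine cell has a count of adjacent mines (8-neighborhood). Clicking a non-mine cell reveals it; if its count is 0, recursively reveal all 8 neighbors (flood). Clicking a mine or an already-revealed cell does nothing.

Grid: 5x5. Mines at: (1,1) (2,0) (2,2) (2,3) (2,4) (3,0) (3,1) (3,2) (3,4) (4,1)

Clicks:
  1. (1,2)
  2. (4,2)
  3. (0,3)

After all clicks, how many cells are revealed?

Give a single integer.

Answer: 7

Derivation:
Click 1 (1,2) count=3: revealed 1 new [(1,2)] -> total=1
Click 2 (4,2) count=3: revealed 1 new [(4,2)] -> total=2
Click 3 (0,3) count=0: revealed 5 new [(0,2) (0,3) (0,4) (1,3) (1,4)] -> total=7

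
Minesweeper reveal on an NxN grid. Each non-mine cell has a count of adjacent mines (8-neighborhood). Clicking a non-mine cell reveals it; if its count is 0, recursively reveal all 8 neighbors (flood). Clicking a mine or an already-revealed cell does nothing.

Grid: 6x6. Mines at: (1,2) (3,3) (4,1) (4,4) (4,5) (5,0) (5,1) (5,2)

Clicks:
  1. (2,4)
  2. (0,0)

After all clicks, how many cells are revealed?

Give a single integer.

Click 1 (2,4) count=1: revealed 1 new [(2,4)] -> total=1
Click 2 (0,0) count=0: revealed 8 new [(0,0) (0,1) (1,0) (1,1) (2,0) (2,1) (3,0) (3,1)] -> total=9

Answer: 9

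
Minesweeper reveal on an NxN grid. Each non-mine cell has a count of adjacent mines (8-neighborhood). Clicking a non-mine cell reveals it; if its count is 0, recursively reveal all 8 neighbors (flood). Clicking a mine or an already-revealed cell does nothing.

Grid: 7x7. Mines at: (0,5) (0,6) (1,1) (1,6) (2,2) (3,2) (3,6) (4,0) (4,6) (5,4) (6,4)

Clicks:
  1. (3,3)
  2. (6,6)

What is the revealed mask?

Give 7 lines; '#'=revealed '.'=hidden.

Click 1 (3,3) count=2: revealed 1 new [(3,3)] -> total=1
Click 2 (6,6) count=0: revealed 4 new [(5,5) (5,6) (6,5) (6,6)] -> total=5

Answer: .......
.......
.......
...#...
.......
.....##
.....##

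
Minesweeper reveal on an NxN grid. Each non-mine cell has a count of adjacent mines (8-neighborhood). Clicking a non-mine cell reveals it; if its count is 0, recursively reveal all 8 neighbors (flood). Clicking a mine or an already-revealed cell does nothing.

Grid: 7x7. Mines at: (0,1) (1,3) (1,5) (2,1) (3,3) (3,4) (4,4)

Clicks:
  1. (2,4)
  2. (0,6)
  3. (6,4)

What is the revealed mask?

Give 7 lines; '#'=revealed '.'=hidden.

Answer: ......#
.......
....###
###..##
####.##
#######
#######

Derivation:
Click 1 (2,4) count=4: revealed 1 new [(2,4)] -> total=1
Click 2 (0,6) count=1: revealed 1 new [(0,6)] -> total=2
Click 3 (6,4) count=0: revealed 27 new [(2,5) (2,6) (3,0) (3,1) (3,2) (3,5) (3,6) (4,0) (4,1) (4,2) (4,3) (4,5) (4,6) (5,0) (5,1) (5,2) (5,3) (5,4) (5,5) (5,6) (6,0) (6,1) (6,2) (6,3) (6,4) (6,5) (6,6)] -> total=29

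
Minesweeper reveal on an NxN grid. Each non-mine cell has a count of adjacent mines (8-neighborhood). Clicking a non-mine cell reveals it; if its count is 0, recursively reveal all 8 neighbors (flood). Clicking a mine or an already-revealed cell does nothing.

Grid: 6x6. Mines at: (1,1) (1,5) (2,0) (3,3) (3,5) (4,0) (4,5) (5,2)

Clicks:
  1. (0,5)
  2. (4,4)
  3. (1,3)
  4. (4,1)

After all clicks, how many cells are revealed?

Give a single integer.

Click 1 (0,5) count=1: revealed 1 new [(0,5)] -> total=1
Click 2 (4,4) count=3: revealed 1 new [(4,4)] -> total=2
Click 3 (1,3) count=0: revealed 9 new [(0,2) (0,3) (0,4) (1,2) (1,3) (1,4) (2,2) (2,3) (2,4)] -> total=11
Click 4 (4,1) count=2: revealed 1 new [(4,1)] -> total=12

Answer: 12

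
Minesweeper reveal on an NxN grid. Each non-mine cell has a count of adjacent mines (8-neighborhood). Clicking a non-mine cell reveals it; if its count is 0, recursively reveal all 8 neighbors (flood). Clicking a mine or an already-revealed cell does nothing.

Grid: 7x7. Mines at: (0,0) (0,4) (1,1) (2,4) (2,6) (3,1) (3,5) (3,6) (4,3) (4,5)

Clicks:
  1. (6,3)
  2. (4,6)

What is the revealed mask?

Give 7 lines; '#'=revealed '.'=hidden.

Answer: .......
.......
.......
.......
###...#
#######
#######

Derivation:
Click 1 (6,3) count=0: revealed 17 new [(4,0) (4,1) (4,2) (5,0) (5,1) (5,2) (5,3) (5,4) (5,5) (5,6) (6,0) (6,1) (6,2) (6,3) (6,4) (6,5) (6,6)] -> total=17
Click 2 (4,6) count=3: revealed 1 new [(4,6)] -> total=18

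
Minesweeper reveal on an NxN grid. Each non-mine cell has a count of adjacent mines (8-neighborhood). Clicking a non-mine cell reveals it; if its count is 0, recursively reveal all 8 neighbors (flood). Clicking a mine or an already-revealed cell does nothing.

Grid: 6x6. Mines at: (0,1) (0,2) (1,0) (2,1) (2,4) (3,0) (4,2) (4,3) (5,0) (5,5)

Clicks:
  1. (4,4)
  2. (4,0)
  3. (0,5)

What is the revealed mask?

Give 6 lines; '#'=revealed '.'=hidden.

Click 1 (4,4) count=2: revealed 1 new [(4,4)] -> total=1
Click 2 (4,0) count=2: revealed 1 new [(4,0)] -> total=2
Click 3 (0,5) count=0: revealed 6 new [(0,3) (0,4) (0,5) (1,3) (1,4) (1,5)] -> total=8

Answer: ...###
...###
......
......
#...#.
......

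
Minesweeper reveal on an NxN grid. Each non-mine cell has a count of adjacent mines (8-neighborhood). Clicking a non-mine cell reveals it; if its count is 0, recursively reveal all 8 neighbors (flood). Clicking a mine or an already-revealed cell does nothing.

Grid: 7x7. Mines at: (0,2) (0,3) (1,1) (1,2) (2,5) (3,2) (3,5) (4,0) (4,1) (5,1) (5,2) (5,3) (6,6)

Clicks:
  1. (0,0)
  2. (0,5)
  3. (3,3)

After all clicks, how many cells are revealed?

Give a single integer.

Answer: 8

Derivation:
Click 1 (0,0) count=1: revealed 1 new [(0,0)] -> total=1
Click 2 (0,5) count=0: revealed 6 new [(0,4) (0,5) (0,6) (1,4) (1,5) (1,6)] -> total=7
Click 3 (3,3) count=1: revealed 1 new [(3,3)] -> total=8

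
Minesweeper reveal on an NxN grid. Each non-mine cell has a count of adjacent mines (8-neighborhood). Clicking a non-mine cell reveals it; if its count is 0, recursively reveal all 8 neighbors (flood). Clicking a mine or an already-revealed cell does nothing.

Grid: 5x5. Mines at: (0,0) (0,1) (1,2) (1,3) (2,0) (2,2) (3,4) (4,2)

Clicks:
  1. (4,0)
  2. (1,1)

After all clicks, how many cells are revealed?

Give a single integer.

Answer: 5

Derivation:
Click 1 (4,0) count=0: revealed 4 new [(3,0) (3,1) (4,0) (4,1)] -> total=4
Click 2 (1,1) count=5: revealed 1 new [(1,1)] -> total=5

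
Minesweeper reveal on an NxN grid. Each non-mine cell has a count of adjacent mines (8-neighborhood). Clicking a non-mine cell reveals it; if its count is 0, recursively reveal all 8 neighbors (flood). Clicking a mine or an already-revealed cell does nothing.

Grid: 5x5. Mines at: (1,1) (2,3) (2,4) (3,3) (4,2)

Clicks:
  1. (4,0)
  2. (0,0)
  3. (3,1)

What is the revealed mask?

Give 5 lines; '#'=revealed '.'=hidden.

Click 1 (4,0) count=0: revealed 6 new [(2,0) (2,1) (3,0) (3,1) (4,0) (4,1)] -> total=6
Click 2 (0,0) count=1: revealed 1 new [(0,0)] -> total=7
Click 3 (3,1) count=1: revealed 0 new [(none)] -> total=7

Answer: #....
.....
##...
##...
##...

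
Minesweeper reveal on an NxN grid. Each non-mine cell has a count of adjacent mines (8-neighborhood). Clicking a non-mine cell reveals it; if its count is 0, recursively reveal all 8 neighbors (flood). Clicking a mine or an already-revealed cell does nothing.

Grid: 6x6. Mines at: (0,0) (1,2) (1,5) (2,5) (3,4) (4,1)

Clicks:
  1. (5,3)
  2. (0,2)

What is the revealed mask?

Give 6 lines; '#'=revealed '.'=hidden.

Click 1 (5,3) count=0: revealed 8 new [(4,2) (4,3) (4,4) (4,5) (5,2) (5,3) (5,4) (5,5)] -> total=8
Click 2 (0,2) count=1: revealed 1 new [(0,2)] -> total=9

Answer: ..#...
......
......
......
..####
..####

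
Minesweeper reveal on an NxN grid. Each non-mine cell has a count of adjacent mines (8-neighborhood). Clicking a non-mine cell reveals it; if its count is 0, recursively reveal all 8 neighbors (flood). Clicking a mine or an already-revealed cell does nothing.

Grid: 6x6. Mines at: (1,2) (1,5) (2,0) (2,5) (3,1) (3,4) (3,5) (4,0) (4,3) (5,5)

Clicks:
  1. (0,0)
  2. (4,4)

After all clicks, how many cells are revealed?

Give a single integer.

Click 1 (0,0) count=0: revealed 4 new [(0,0) (0,1) (1,0) (1,1)] -> total=4
Click 2 (4,4) count=4: revealed 1 new [(4,4)] -> total=5

Answer: 5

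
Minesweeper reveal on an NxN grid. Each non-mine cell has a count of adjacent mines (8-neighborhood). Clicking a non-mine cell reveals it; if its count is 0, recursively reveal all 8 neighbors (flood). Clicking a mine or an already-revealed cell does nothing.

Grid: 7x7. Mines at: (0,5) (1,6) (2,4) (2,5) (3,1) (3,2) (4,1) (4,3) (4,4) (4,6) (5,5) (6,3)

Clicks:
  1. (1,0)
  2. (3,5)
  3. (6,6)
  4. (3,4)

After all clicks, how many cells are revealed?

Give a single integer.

Click 1 (1,0) count=0: revealed 14 new [(0,0) (0,1) (0,2) (0,3) (0,4) (1,0) (1,1) (1,2) (1,3) (1,4) (2,0) (2,1) (2,2) (2,3)] -> total=14
Click 2 (3,5) count=4: revealed 1 new [(3,5)] -> total=15
Click 3 (6,6) count=1: revealed 1 new [(6,6)] -> total=16
Click 4 (3,4) count=4: revealed 1 new [(3,4)] -> total=17

Answer: 17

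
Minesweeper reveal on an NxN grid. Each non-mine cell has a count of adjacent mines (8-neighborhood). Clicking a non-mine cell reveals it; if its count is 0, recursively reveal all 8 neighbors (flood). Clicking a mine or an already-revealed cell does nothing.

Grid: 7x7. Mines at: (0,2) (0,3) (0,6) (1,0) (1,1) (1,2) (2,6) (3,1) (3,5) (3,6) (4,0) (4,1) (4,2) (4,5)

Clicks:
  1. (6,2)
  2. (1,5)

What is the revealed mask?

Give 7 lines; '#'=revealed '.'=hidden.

Click 1 (6,2) count=0: revealed 14 new [(5,0) (5,1) (5,2) (5,3) (5,4) (5,5) (5,6) (6,0) (6,1) (6,2) (6,3) (6,4) (6,5) (6,6)] -> total=14
Click 2 (1,5) count=2: revealed 1 new [(1,5)] -> total=15

Answer: .......
.....#.
.......
.......
.......
#######
#######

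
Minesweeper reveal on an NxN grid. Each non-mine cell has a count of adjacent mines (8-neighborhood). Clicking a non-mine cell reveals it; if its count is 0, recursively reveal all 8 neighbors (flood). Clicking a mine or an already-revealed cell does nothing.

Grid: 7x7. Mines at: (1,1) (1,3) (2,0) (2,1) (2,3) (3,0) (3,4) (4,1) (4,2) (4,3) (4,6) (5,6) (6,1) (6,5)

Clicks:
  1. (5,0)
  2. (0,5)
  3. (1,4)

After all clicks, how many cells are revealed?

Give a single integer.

Click 1 (5,0) count=2: revealed 1 new [(5,0)] -> total=1
Click 2 (0,5) count=0: revealed 11 new [(0,4) (0,5) (0,6) (1,4) (1,5) (1,6) (2,4) (2,5) (2,6) (3,5) (3,6)] -> total=12
Click 3 (1,4) count=2: revealed 0 new [(none)] -> total=12

Answer: 12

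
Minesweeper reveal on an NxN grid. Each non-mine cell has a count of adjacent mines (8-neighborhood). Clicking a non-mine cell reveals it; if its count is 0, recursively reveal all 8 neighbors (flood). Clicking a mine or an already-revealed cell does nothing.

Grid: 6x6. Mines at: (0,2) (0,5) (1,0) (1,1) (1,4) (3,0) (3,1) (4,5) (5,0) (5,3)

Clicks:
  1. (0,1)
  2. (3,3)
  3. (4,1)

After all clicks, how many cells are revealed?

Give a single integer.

Click 1 (0,1) count=3: revealed 1 new [(0,1)] -> total=1
Click 2 (3,3) count=0: revealed 9 new [(2,2) (2,3) (2,4) (3,2) (3,3) (3,4) (4,2) (4,3) (4,4)] -> total=10
Click 3 (4,1) count=3: revealed 1 new [(4,1)] -> total=11

Answer: 11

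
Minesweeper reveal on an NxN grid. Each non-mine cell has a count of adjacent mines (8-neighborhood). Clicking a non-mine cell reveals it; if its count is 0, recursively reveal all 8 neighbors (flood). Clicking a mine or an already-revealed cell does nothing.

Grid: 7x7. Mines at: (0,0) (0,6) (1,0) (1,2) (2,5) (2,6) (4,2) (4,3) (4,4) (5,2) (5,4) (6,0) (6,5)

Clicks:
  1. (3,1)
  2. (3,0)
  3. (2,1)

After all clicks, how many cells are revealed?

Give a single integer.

Click 1 (3,1) count=1: revealed 1 new [(3,1)] -> total=1
Click 2 (3,0) count=0: revealed 7 new [(2,0) (2,1) (3,0) (4,0) (4,1) (5,0) (5,1)] -> total=8
Click 3 (2,1) count=2: revealed 0 new [(none)] -> total=8

Answer: 8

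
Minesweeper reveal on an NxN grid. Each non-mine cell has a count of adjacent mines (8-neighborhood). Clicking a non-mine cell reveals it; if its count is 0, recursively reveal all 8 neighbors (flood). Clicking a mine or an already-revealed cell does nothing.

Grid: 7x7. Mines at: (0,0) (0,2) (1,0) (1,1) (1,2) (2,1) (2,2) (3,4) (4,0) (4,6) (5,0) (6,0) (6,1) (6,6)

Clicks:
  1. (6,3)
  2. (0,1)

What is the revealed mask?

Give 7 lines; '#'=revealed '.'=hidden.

Click 1 (6,3) count=0: revealed 17 new [(3,1) (3,2) (3,3) (4,1) (4,2) (4,3) (4,4) (4,5) (5,1) (5,2) (5,3) (5,4) (5,5) (6,2) (6,3) (6,4) (6,5)] -> total=17
Click 2 (0,1) count=5: revealed 1 new [(0,1)] -> total=18

Answer: .#.....
.......
.......
.###...
.#####.
.#####.
..####.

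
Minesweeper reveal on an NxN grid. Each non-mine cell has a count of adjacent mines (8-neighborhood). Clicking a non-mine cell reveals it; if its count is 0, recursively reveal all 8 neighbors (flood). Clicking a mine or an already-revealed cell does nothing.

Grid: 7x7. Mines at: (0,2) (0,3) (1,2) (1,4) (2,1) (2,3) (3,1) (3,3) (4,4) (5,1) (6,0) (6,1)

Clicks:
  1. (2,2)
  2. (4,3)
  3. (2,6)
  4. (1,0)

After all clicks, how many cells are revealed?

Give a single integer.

Click 1 (2,2) count=5: revealed 1 new [(2,2)] -> total=1
Click 2 (4,3) count=2: revealed 1 new [(4,3)] -> total=2
Click 3 (2,6) count=0: revealed 20 new [(0,5) (0,6) (1,5) (1,6) (2,5) (2,6) (3,5) (3,6) (4,5) (4,6) (5,2) (5,3) (5,4) (5,5) (5,6) (6,2) (6,3) (6,4) (6,5) (6,6)] -> total=22
Click 4 (1,0) count=1: revealed 1 new [(1,0)] -> total=23

Answer: 23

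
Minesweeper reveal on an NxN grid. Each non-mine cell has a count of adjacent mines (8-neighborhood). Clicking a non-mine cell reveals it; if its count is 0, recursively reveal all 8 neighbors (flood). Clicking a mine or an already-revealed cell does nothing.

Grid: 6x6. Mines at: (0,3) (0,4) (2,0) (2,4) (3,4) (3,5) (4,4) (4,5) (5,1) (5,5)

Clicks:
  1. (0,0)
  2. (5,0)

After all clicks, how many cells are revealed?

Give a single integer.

Answer: 7

Derivation:
Click 1 (0,0) count=0: revealed 6 new [(0,0) (0,1) (0,2) (1,0) (1,1) (1,2)] -> total=6
Click 2 (5,0) count=1: revealed 1 new [(5,0)] -> total=7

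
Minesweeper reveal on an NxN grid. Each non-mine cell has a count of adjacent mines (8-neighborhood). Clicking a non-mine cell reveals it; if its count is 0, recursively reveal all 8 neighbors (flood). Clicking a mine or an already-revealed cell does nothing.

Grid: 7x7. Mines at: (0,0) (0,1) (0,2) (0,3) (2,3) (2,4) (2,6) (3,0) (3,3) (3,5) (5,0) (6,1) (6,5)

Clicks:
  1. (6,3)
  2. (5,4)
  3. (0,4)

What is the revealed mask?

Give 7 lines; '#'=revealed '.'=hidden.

Answer: ....#..
.......
.......
.......
..###..
..###..
..###..

Derivation:
Click 1 (6,3) count=0: revealed 9 new [(4,2) (4,3) (4,4) (5,2) (5,3) (5,4) (6,2) (6,3) (6,4)] -> total=9
Click 2 (5,4) count=1: revealed 0 new [(none)] -> total=9
Click 3 (0,4) count=1: revealed 1 new [(0,4)] -> total=10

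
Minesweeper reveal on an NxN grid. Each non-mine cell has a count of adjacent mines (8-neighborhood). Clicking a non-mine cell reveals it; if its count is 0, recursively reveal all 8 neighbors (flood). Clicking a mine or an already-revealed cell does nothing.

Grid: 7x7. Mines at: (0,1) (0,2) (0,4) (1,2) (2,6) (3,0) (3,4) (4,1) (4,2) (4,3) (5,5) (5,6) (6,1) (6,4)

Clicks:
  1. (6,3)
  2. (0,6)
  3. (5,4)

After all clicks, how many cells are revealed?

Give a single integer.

Answer: 6

Derivation:
Click 1 (6,3) count=1: revealed 1 new [(6,3)] -> total=1
Click 2 (0,6) count=0: revealed 4 new [(0,5) (0,6) (1,5) (1,6)] -> total=5
Click 3 (5,4) count=3: revealed 1 new [(5,4)] -> total=6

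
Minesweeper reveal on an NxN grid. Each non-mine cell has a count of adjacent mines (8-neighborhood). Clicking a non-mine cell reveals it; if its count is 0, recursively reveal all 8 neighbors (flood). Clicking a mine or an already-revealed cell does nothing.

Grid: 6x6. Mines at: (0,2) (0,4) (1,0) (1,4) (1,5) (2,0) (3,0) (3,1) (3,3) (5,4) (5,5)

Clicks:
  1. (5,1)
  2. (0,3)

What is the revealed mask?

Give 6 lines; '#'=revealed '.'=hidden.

Answer: ...#..
......
......
......
####..
####..

Derivation:
Click 1 (5,1) count=0: revealed 8 new [(4,0) (4,1) (4,2) (4,3) (5,0) (5,1) (5,2) (5,3)] -> total=8
Click 2 (0,3) count=3: revealed 1 new [(0,3)] -> total=9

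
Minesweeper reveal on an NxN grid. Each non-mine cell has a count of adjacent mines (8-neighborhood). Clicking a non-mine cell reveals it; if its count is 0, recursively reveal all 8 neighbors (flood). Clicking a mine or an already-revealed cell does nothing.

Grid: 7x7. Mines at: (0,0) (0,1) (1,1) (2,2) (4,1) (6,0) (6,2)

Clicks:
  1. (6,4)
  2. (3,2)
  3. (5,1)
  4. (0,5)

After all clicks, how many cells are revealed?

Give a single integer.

Answer: 34

Derivation:
Click 1 (6,4) count=0: revealed 33 new [(0,2) (0,3) (0,4) (0,5) (0,6) (1,2) (1,3) (1,4) (1,5) (1,6) (2,3) (2,4) (2,5) (2,6) (3,2) (3,3) (3,4) (3,5) (3,6) (4,2) (4,3) (4,4) (4,5) (4,6) (5,2) (5,3) (5,4) (5,5) (5,6) (6,3) (6,4) (6,5) (6,6)] -> total=33
Click 2 (3,2) count=2: revealed 0 new [(none)] -> total=33
Click 3 (5,1) count=3: revealed 1 new [(5,1)] -> total=34
Click 4 (0,5) count=0: revealed 0 new [(none)] -> total=34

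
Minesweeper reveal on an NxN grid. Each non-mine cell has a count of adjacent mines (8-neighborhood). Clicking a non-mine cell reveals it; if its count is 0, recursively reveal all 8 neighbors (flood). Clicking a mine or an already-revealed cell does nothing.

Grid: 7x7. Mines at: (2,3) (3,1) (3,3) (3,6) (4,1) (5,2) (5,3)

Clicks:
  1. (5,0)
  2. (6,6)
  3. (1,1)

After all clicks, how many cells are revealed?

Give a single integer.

Answer: 30

Derivation:
Click 1 (5,0) count=1: revealed 1 new [(5,0)] -> total=1
Click 2 (6,6) count=0: revealed 9 new [(4,4) (4,5) (4,6) (5,4) (5,5) (5,6) (6,4) (6,5) (6,6)] -> total=10
Click 3 (1,1) count=0: revealed 20 new [(0,0) (0,1) (0,2) (0,3) (0,4) (0,5) (0,6) (1,0) (1,1) (1,2) (1,3) (1,4) (1,5) (1,6) (2,0) (2,1) (2,2) (2,4) (2,5) (2,6)] -> total=30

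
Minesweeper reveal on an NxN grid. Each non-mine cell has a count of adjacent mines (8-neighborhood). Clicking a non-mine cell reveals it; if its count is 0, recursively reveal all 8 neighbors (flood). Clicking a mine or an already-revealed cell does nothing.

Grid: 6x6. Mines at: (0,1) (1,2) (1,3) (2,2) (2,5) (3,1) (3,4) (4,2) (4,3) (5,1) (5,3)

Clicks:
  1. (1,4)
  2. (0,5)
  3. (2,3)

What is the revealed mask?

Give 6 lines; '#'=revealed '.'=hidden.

Answer: ....##
....##
...#..
......
......
......

Derivation:
Click 1 (1,4) count=2: revealed 1 new [(1,4)] -> total=1
Click 2 (0,5) count=0: revealed 3 new [(0,4) (0,5) (1,5)] -> total=4
Click 3 (2,3) count=4: revealed 1 new [(2,3)] -> total=5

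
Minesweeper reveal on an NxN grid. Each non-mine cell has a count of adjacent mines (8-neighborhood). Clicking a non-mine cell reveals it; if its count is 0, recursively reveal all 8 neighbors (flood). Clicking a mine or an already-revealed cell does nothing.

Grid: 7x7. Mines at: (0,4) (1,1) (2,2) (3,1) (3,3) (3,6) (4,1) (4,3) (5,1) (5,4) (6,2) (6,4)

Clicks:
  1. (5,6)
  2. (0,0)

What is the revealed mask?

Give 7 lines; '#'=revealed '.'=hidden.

Click 1 (5,6) count=0: revealed 6 new [(4,5) (4,6) (5,5) (5,6) (6,5) (6,6)] -> total=6
Click 2 (0,0) count=1: revealed 1 new [(0,0)] -> total=7

Answer: #......
.......
.......
.......
.....##
.....##
.....##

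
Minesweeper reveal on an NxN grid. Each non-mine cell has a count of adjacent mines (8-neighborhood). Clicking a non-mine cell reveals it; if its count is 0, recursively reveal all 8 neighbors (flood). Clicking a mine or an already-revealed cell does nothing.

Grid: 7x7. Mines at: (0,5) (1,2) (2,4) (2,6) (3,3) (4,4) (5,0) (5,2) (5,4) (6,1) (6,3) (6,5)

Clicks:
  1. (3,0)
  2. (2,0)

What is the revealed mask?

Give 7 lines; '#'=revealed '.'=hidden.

Answer: ##.....
##.....
###....
###....
###....
.......
.......

Derivation:
Click 1 (3,0) count=0: revealed 13 new [(0,0) (0,1) (1,0) (1,1) (2,0) (2,1) (2,2) (3,0) (3,1) (3,2) (4,0) (4,1) (4,2)] -> total=13
Click 2 (2,0) count=0: revealed 0 new [(none)] -> total=13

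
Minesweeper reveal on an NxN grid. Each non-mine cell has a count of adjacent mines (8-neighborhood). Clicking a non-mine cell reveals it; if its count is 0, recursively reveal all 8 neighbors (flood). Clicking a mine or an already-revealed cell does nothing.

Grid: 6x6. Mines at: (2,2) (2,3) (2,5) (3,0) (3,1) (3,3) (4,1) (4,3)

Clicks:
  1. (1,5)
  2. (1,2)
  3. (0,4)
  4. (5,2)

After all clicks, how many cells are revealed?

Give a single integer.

Answer: 15

Derivation:
Click 1 (1,5) count=1: revealed 1 new [(1,5)] -> total=1
Click 2 (1,2) count=2: revealed 1 new [(1,2)] -> total=2
Click 3 (0,4) count=0: revealed 12 new [(0,0) (0,1) (0,2) (0,3) (0,4) (0,5) (1,0) (1,1) (1,3) (1,4) (2,0) (2,1)] -> total=14
Click 4 (5,2) count=2: revealed 1 new [(5,2)] -> total=15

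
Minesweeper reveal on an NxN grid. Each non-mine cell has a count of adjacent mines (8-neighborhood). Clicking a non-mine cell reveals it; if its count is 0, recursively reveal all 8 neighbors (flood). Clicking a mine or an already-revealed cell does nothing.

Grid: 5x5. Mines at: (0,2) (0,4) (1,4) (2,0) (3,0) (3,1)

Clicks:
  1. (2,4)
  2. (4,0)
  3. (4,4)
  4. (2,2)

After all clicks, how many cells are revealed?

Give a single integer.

Answer: 10

Derivation:
Click 1 (2,4) count=1: revealed 1 new [(2,4)] -> total=1
Click 2 (4,0) count=2: revealed 1 new [(4,0)] -> total=2
Click 3 (4,4) count=0: revealed 8 new [(2,2) (2,3) (3,2) (3,3) (3,4) (4,2) (4,3) (4,4)] -> total=10
Click 4 (2,2) count=1: revealed 0 new [(none)] -> total=10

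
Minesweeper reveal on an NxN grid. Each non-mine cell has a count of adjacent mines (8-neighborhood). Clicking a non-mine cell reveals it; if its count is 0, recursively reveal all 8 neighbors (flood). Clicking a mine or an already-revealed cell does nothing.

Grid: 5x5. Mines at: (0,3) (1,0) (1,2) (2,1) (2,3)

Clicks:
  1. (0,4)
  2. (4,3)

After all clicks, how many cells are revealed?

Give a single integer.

Click 1 (0,4) count=1: revealed 1 new [(0,4)] -> total=1
Click 2 (4,3) count=0: revealed 10 new [(3,0) (3,1) (3,2) (3,3) (3,4) (4,0) (4,1) (4,2) (4,3) (4,4)] -> total=11

Answer: 11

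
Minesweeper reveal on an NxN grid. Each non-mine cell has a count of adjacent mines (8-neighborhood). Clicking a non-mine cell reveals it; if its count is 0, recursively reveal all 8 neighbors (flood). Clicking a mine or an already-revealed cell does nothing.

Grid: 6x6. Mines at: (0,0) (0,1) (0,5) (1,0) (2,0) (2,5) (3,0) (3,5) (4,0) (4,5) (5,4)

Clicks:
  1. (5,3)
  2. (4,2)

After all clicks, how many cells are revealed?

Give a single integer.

Answer: 22

Derivation:
Click 1 (5,3) count=1: revealed 1 new [(5,3)] -> total=1
Click 2 (4,2) count=0: revealed 21 new [(0,2) (0,3) (0,4) (1,1) (1,2) (1,3) (1,4) (2,1) (2,2) (2,3) (2,4) (3,1) (3,2) (3,3) (3,4) (4,1) (4,2) (4,3) (4,4) (5,1) (5,2)] -> total=22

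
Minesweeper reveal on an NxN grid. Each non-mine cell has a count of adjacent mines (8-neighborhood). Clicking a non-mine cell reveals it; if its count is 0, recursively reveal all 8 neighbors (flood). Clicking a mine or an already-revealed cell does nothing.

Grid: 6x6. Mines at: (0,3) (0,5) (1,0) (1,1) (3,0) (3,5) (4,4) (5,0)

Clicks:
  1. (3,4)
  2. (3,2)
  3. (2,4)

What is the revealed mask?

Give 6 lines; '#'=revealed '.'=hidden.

Answer: ......
..###.
.####.
.####.
.###..
.###..

Derivation:
Click 1 (3,4) count=2: revealed 1 new [(3,4)] -> total=1
Click 2 (3,2) count=0: revealed 16 new [(1,2) (1,3) (1,4) (2,1) (2,2) (2,3) (2,4) (3,1) (3,2) (3,3) (4,1) (4,2) (4,3) (5,1) (5,2) (5,3)] -> total=17
Click 3 (2,4) count=1: revealed 0 new [(none)] -> total=17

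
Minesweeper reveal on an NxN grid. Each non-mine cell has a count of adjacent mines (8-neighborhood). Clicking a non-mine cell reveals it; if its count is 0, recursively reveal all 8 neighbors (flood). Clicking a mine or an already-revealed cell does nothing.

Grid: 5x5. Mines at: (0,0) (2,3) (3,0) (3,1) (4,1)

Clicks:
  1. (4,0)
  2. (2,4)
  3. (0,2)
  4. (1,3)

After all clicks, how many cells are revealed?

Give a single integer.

Click 1 (4,0) count=3: revealed 1 new [(4,0)] -> total=1
Click 2 (2,4) count=1: revealed 1 new [(2,4)] -> total=2
Click 3 (0,2) count=0: revealed 8 new [(0,1) (0,2) (0,3) (0,4) (1,1) (1,2) (1,3) (1,4)] -> total=10
Click 4 (1,3) count=1: revealed 0 new [(none)] -> total=10

Answer: 10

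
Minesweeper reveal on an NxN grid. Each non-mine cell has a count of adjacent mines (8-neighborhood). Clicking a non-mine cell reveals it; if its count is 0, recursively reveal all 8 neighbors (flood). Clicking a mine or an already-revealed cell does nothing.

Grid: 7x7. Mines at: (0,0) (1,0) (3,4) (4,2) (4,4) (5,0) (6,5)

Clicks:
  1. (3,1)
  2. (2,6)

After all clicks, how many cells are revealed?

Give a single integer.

Answer: 27

Derivation:
Click 1 (3,1) count=1: revealed 1 new [(3,1)] -> total=1
Click 2 (2,6) count=0: revealed 26 new [(0,1) (0,2) (0,3) (0,4) (0,5) (0,6) (1,1) (1,2) (1,3) (1,4) (1,5) (1,6) (2,1) (2,2) (2,3) (2,4) (2,5) (2,6) (3,2) (3,3) (3,5) (3,6) (4,5) (4,6) (5,5) (5,6)] -> total=27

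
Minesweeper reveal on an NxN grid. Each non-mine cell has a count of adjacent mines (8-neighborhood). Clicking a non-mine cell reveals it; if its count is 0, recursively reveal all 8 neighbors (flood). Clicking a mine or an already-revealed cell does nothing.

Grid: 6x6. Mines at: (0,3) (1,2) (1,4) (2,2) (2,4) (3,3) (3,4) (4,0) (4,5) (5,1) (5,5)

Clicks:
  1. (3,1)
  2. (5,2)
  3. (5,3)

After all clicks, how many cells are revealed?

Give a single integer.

Answer: 7

Derivation:
Click 1 (3,1) count=2: revealed 1 new [(3,1)] -> total=1
Click 2 (5,2) count=1: revealed 1 new [(5,2)] -> total=2
Click 3 (5,3) count=0: revealed 5 new [(4,2) (4,3) (4,4) (5,3) (5,4)] -> total=7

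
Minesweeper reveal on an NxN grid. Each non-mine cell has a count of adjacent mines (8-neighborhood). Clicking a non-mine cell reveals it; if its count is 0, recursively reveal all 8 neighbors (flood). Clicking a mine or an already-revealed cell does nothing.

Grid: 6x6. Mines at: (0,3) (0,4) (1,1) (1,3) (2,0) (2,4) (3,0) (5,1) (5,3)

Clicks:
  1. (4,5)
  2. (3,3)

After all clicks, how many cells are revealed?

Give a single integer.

Answer: 7

Derivation:
Click 1 (4,5) count=0: revealed 6 new [(3,4) (3,5) (4,4) (4,5) (5,4) (5,5)] -> total=6
Click 2 (3,3) count=1: revealed 1 new [(3,3)] -> total=7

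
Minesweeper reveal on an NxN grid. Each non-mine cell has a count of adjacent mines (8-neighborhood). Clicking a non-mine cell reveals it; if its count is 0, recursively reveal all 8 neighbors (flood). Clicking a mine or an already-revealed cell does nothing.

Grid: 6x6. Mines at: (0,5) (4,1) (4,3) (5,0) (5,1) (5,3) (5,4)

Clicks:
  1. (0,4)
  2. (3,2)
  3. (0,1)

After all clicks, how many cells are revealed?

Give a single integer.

Click 1 (0,4) count=1: revealed 1 new [(0,4)] -> total=1
Click 2 (3,2) count=2: revealed 1 new [(3,2)] -> total=2
Click 3 (0,1) count=0: revealed 23 new [(0,0) (0,1) (0,2) (0,3) (1,0) (1,1) (1,2) (1,3) (1,4) (1,5) (2,0) (2,1) (2,2) (2,3) (2,4) (2,5) (3,0) (3,1) (3,3) (3,4) (3,5) (4,4) (4,5)] -> total=25

Answer: 25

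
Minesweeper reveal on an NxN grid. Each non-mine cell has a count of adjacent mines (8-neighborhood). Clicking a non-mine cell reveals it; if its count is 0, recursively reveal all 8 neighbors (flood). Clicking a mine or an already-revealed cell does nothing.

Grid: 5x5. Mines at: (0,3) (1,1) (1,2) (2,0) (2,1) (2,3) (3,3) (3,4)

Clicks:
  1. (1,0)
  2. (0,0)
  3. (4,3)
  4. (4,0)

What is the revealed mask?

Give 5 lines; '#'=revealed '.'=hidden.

Answer: #....
#....
.....
###..
####.

Derivation:
Click 1 (1,0) count=3: revealed 1 new [(1,0)] -> total=1
Click 2 (0,0) count=1: revealed 1 new [(0,0)] -> total=2
Click 3 (4,3) count=2: revealed 1 new [(4,3)] -> total=3
Click 4 (4,0) count=0: revealed 6 new [(3,0) (3,1) (3,2) (4,0) (4,1) (4,2)] -> total=9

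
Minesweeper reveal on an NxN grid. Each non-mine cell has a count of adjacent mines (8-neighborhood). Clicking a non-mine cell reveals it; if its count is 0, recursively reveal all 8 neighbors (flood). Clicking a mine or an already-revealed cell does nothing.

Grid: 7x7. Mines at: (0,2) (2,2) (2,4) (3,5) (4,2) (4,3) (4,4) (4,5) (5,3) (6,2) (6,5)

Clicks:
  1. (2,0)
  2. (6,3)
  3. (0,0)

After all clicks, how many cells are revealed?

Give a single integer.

Answer: 15

Derivation:
Click 1 (2,0) count=0: revealed 14 new [(0,0) (0,1) (1,0) (1,1) (2,0) (2,1) (3,0) (3,1) (4,0) (4,1) (5,0) (5,1) (6,0) (6,1)] -> total=14
Click 2 (6,3) count=2: revealed 1 new [(6,3)] -> total=15
Click 3 (0,0) count=0: revealed 0 new [(none)] -> total=15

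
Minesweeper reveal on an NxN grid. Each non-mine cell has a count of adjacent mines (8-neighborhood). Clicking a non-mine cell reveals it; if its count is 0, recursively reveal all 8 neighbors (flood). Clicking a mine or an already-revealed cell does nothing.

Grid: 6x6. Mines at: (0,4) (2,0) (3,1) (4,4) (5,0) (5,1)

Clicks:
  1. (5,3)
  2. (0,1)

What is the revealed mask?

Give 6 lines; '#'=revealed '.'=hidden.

Click 1 (5,3) count=1: revealed 1 new [(5,3)] -> total=1
Click 2 (0,1) count=0: revealed 19 new [(0,0) (0,1) (0,2) (0,3) (1,0) (1,1) (1,2) (1,3) (1,4) (1,5) (2,1) (2,2) (2,3) (2,4) (2,5) (3,2) (3,3) (3,4) (3,5)] -> total=20

Answer: ####..
######
.#####
..####
......
...#..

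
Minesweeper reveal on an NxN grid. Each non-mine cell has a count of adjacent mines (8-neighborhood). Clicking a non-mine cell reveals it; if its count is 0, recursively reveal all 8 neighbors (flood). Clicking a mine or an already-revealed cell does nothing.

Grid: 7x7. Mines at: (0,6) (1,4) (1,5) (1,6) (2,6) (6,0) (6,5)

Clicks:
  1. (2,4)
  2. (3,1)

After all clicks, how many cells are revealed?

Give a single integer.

Answer: 39

Derivation:
Click 1 (2,4) count=2: revealed 1 new [(2,4)] -> total=1
Click 2 (3,1) count=0: revealed 38 new [(0,0) (0,1) (0,2) (0,3) (1,0) (1,1) (1,2) (1,3) (2,0) (2,1) (2,2) (2,3) (2,5) (3,0) (3,1) (3,2) (3,3) (3,4) (3,5) (3,6) (4,0) (4,1) (4,2) (4,3) (4,4) (4,5) (4,6) (5,0) (5,1) (5,2) (5,3) (5,4) (5,5) (5,6) (6,1) (6,2) (6,3) (6,4)] -> total=39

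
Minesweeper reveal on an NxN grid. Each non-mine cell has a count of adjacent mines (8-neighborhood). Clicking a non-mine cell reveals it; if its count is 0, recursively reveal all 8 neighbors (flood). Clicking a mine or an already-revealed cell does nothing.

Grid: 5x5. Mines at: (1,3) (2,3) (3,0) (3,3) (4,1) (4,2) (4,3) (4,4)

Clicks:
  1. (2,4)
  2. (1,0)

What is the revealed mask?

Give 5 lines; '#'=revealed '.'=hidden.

Click 1 (2,4) count=3: revealed 1 new [(2,4)] -> total=1
Click 2 (1,0) count=0: revealed 9 new [(0,0) (0,1) (0,2) (1,0) (1,1) (1,2) (2,0) (2,1) (2,2)] -> total=10

Answer: ###..
###..
###.#
.....
.....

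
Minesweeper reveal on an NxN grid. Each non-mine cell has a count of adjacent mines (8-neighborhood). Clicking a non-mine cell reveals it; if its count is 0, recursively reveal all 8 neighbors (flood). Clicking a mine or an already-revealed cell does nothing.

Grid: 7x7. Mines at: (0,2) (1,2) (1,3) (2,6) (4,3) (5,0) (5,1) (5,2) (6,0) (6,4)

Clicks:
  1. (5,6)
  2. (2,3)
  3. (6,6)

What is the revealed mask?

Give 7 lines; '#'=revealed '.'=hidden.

Click 1 (5,6) count=0: revealed 11 new [(3,4) (3,5) (3,6) (4,4) (4,5) (4,6) (5,4) (5,5) (5,6) (6,5) (6,6)] -> total=11
Click 2 (2,3) count=2: revealed 1 new [(2,3)] -> total=12
Click 3 (6,6) count=0: revealed 0 new [(none)] -> total=12

Answer: .......
.......
...#...
....###
....###
....###
.....##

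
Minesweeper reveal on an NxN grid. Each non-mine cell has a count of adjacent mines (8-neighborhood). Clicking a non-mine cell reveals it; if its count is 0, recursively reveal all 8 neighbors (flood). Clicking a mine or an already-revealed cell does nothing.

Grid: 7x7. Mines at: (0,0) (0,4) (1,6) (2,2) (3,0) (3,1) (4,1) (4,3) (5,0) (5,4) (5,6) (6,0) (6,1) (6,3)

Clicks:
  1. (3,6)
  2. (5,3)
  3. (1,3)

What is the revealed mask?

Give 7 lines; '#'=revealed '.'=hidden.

Answer: .......
...###.
...####
...####
....###
...#...
.......

Derivation:
Click 1 (3,6) count=0: revealed 14 new [(1,3) (1,4) (1,5) (2,3) (2,4) (2,5) (2,6) (3,3) (3,4) (3,5) (3,6) (4,4) (4,5) (4,6)] -> total=14
Click 2 (5,3) count=3: revealed 1 new [(5,3)] -> total=15
Click 3 (1,3) count=2: revealed 0 new [(none)] -> total=15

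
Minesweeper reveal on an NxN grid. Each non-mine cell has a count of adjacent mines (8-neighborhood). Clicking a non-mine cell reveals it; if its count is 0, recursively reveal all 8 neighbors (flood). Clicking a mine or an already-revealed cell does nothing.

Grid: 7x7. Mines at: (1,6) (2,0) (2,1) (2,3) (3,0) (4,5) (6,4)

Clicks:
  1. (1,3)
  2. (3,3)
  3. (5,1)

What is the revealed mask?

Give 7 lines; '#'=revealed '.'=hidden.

Click 1 (1,3) count=1: revealed 1 new [(1,3)] -> total=1
Click 2 (3,3) count=1: revealed 1 new [(3,3)] -> total=2
Click 3 (5,1) count=0: revealed 17 new [(3,1) (3,2) (3,4) (4,0) (4,1) (4,2) (4,3) (4,4) (5,0) (5,1) (5,2) (5,3) (5,4) (6,0) (6,1) (6,2) (6,3)] -> total=19

Answer: .......
...#...
.......
.####..
#####..
#####..
####...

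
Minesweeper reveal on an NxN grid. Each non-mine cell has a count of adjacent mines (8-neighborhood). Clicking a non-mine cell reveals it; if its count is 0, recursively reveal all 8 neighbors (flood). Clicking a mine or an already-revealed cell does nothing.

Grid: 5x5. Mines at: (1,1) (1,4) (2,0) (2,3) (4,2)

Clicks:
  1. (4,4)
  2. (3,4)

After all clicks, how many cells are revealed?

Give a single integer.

Click 1 (4,4) count=0: revealed 4 new [(3,3) (3,4) (4,3) (4,4)] -> total=4
Click 2 (3,4) count=1: revealed 0 new [(none)] -> total=4

Answer: 4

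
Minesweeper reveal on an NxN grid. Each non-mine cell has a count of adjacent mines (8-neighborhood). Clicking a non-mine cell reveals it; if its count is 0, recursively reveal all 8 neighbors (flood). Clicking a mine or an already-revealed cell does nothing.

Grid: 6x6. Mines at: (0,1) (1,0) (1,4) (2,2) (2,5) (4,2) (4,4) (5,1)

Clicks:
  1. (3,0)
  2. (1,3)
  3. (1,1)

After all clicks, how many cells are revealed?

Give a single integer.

Click 1 (3,0) count=0: revealed 6 new [(2,0) (2,1) (3,0) (3,1) (4,0) (4,1)] -> total=6
Click 2 (1,3) count=2: revealed 1 new [(1,3)] -> total=7
Click 3 (1,1) count=3: revealed 1 new [(1,1)] -> total=8

Answer: 8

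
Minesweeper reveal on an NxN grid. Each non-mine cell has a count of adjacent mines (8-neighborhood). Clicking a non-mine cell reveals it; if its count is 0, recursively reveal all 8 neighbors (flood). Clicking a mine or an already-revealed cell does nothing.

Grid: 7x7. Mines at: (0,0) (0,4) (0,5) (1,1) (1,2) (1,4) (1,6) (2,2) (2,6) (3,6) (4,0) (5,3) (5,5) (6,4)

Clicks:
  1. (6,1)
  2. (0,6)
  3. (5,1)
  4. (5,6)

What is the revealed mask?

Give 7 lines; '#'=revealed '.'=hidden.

Answer: ......#
.......
.......
.......
.......
###...#
###....

Derivation:
Click 1 (6,1) count=0: revealed 6 new [(5,0) (5,1) (5,2) (6,0) (6,1) (6,2)] -> total=6
Click 2 (0,6) count=2: revealed 1 new [(0,6)] -> total=7
Click 3 (5,1) count=1: revealed 0 new [(none)] -> total=7
Click 4 (5,6) count=1: revealed 1 new [(5,6)] -> total=8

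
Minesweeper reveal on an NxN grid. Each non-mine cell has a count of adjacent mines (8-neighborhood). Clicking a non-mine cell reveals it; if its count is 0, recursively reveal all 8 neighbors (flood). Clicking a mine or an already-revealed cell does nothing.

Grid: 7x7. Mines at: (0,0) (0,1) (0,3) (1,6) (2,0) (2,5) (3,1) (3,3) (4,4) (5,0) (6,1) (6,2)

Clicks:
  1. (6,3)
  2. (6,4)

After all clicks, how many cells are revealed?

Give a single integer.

Answer: 12

Derivation:
Click 1 (6,3) count=1: revealed 1 new [(6,3)] -> total=1
Click 2 (6,4) count=0: revealed 11 new [(3,5) (3,6) (4,5) (4,6) (5,3) (5,4) (5,5) (5,6) (6,4) (6,5) (6,6)] -> total=12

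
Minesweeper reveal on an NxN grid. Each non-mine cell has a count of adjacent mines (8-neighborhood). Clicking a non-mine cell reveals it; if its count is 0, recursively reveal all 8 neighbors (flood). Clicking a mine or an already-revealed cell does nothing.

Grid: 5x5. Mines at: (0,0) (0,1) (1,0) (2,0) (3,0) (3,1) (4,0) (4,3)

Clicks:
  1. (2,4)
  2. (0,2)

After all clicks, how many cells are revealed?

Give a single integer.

Answer: 12

Derivation:
Click 1 (2,4) count=0: revealed 12 new [(0,2) (0,3) (0,4) (1,2) (1,3) (1,4) (2,2) (2,3) (2,4) (3,2) (3,3) (3,4)] -> total=12
Click 2 (0,2) count=1: revealed 0 new [(none)] -> total=12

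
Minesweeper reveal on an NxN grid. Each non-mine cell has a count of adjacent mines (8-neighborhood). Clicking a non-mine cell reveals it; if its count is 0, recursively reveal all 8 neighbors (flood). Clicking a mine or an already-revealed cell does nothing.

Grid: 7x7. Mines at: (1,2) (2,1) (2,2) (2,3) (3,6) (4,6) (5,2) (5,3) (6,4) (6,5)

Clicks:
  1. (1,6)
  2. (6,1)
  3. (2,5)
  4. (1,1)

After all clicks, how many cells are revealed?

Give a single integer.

Click 1 (1,6) count=0: revealed 11 new [(0,3) (0,4) (0,5) (0,6) (1,3) (1,4) (1,5) (1,6) (2,4) (2,5) (2,6)] -> total=11
Click 2 (6,1) count=1: revealed 1 new [(6,1)] -> total=12
Click 3 (2,5) count=1: revealed 0 new [(none)] -> total=12
Click 4 (1,1) count=3: revealed 1 new [(1,1)] -> total=13

Answer: 13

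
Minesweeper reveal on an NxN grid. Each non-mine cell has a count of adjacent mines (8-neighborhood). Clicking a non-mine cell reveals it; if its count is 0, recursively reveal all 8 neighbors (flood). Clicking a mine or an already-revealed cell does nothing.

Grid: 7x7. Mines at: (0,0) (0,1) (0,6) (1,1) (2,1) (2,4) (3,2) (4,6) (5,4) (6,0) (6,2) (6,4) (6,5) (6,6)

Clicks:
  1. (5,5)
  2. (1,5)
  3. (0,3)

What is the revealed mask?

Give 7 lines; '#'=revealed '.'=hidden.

Answer: ..####.
..####.
.......
.......
.......
.....#.
.......

Derivation:
Click 1 (5,5) count=5: revealed 1 new [(5,5)] -> total=1
Click 2 (1,5) count=2: revealed 1 new [(1,5)] -> total=2
Click 3 (0,3) count=0: revealed 7 new [(0,2) (0,3) (0,4) (0,5) (1,2) (1,3) (1,4)] -> total=9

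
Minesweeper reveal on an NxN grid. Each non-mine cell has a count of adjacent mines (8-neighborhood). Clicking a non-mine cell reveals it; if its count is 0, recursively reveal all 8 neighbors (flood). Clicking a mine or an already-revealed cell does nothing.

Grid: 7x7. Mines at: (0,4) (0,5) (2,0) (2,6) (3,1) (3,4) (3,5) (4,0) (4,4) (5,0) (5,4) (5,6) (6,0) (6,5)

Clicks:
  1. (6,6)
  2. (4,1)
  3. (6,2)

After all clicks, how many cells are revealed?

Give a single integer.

Click 1 (6,6) count=2: revealed 1 new [(6,6)] -> total=1
Click 2 (4,1) count=3: revealed 1 new [(4,1)] -> total=2
Click 3 (6,2) count=0: revealed 8 new [(4,2) (4,3) (5,1) (5,2) (5,3) (6,1) (6,2) (6,3)] -> total=10

Answer: 10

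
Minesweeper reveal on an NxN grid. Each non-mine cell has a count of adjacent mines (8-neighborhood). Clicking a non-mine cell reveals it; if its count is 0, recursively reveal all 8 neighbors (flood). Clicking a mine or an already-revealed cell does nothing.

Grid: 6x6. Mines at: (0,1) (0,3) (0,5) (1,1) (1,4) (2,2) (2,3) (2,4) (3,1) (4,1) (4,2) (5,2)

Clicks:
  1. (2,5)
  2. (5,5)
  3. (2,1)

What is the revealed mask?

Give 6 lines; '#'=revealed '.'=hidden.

Answer: ......
......
.#...#
...###
...###
...###

Derivation:
Click 1 (2,5) count=2: revealed 1 new [(2,5)] -> total=1
Click 2 (5,5) count=0: revealed 9 new [(3,3) (3,4) (3,5) (4,3) (4,4) (4,5) (5,3) (5,4) (5,5)] -> total=10
Click 3 (2,1) count=3: revealed 1 new [(2,1)] -> total=11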